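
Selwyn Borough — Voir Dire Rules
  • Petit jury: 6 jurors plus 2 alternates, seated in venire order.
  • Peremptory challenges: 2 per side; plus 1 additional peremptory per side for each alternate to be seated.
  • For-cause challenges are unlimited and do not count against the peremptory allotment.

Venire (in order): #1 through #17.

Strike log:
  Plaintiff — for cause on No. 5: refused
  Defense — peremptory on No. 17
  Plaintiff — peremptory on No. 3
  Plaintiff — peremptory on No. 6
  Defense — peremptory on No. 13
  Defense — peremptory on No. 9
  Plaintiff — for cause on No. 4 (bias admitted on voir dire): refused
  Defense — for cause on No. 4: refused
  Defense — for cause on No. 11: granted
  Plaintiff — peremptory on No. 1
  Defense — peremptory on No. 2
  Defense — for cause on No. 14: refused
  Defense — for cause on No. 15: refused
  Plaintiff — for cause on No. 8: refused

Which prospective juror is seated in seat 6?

Removed: #1, #2, #3, #6, #9, #11, #13, #17. (#4, #5, #8, #14, #15 stay — for-cause denied.)
Seating in order: seats 1–6 → #4, #5, #7, #8, #10, #12; alternates → #14, #15.
So seat 6 is #12.

12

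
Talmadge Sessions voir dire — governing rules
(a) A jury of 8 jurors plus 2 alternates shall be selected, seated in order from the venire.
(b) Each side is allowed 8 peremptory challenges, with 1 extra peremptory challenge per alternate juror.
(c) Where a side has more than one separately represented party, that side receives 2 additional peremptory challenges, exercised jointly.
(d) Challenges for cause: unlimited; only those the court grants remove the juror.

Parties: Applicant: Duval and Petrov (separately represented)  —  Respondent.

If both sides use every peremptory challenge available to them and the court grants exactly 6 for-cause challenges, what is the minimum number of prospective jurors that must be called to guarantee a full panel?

38

Seats to fill: 8 + 2 alternates = 10.
Peremptories — Applicant: 8 + 1×2 + 2 = 12; Respondent: 8 + 1×2 = 10; total 22.
For-cause removals: 6.
Minimum venire: 10 + 22 + 6 = 38.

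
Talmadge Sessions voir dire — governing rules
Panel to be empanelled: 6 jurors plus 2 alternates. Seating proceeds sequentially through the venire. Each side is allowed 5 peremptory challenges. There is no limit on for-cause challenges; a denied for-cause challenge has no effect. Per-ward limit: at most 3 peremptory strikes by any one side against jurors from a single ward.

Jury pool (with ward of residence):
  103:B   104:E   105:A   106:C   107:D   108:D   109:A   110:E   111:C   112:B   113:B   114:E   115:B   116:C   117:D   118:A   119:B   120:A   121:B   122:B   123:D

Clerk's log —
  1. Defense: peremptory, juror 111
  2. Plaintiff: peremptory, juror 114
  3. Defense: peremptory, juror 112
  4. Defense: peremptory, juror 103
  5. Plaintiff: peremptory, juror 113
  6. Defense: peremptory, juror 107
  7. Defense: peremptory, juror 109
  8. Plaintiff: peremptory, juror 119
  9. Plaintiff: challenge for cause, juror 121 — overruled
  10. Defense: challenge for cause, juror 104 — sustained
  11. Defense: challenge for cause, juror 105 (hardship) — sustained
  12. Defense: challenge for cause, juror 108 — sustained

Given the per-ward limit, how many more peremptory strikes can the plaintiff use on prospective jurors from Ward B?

Plaintiff peremptories so far: #114, #113, #119 — 3 of 5 used, 2 left overall.
Against Ward B: #113, #119 — 2 used; per-ward cap 3 leaves 1.
Binding limit: min(2, 1) = 1.

1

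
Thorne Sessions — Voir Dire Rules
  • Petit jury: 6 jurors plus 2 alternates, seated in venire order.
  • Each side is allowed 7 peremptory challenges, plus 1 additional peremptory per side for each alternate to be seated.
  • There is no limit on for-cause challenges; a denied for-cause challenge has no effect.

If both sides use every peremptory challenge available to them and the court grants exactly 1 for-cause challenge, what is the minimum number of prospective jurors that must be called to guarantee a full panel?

27

Seats to fill: 6 + 2 alternates = 8.
Peremptories: 7 + 1×2 = 9 per side × 2 sides = 18.
For-cause removals: 1.
Minimum venire: 8 + 18 + 1 = 27.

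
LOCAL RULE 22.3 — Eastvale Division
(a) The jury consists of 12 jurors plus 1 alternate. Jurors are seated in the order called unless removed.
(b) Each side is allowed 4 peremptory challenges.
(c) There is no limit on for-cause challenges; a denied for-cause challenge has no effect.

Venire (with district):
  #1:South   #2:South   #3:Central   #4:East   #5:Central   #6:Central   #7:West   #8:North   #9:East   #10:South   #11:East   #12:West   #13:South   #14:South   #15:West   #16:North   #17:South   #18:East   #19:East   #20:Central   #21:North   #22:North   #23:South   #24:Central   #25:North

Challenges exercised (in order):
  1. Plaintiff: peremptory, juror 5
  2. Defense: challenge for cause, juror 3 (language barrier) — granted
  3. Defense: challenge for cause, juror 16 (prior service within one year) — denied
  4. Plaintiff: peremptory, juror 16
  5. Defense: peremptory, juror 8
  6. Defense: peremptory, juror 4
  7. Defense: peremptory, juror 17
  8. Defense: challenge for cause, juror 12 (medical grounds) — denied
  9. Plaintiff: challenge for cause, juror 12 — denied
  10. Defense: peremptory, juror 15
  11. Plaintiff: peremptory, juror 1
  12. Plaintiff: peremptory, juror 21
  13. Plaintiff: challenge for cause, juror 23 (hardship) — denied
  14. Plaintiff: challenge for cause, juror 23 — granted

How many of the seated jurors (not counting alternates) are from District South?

Removed: #1, #3, #4, #5, #8, #15, #16, #17, #21, #23.
Seated jurors 1–12: #2, #6, #7, #9, #10, #11, #12, #13, #14, #18, #19, #20 (alternates #22 not counted).
Of those, in District South: #2, #10, #13, #14 → 4.

4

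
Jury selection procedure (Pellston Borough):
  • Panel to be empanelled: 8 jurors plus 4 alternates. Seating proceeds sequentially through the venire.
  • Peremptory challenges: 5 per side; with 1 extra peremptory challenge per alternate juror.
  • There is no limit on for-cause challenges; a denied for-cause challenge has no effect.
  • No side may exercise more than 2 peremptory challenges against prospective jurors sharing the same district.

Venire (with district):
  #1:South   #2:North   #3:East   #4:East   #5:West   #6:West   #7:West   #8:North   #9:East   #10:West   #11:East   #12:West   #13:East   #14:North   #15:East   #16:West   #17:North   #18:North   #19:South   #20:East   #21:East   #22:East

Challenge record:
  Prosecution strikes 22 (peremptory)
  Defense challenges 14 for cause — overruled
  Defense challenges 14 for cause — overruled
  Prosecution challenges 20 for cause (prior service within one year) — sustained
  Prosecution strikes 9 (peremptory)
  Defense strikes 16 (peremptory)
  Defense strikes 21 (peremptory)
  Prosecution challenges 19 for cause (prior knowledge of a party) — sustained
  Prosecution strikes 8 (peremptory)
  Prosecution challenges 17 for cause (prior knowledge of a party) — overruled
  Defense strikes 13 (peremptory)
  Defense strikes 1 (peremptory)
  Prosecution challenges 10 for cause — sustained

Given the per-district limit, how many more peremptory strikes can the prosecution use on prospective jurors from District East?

Prosecution peremptories so far: #22, #9, #8 — 3 of 9 used, 6 left overall.
Against District East: #22, #9 — 2 used; per-district cap 2 leaves 0.
Binding limit: min(6, 0) = 0.

0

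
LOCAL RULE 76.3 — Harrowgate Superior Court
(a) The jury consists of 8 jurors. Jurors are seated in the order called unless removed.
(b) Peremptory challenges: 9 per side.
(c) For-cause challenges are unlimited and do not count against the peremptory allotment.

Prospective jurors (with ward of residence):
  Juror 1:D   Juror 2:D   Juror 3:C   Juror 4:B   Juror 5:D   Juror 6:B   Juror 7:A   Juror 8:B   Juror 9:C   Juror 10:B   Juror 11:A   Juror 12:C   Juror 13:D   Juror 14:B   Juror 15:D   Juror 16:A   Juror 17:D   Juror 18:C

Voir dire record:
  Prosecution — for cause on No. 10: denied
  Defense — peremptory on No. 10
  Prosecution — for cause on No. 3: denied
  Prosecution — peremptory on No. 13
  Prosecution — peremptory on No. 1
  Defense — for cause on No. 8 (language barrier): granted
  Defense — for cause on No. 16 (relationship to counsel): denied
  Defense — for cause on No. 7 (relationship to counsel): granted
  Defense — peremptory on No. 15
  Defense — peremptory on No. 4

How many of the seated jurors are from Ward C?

3

Removed: #1, #4, #7, #8, #10, #13, #15.
Seated jurors 1–8: #2, #3, #5, #6, #9, #11, #12, #14.
Of those, in Ward C: #3, #9, #12 → 3.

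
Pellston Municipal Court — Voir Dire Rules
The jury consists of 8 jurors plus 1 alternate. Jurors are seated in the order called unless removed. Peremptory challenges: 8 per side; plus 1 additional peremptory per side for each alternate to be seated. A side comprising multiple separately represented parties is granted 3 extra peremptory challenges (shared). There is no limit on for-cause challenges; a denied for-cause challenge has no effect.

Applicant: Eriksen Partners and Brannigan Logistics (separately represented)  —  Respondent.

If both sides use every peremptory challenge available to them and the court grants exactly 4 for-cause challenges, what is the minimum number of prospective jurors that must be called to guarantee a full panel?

34

Seats to fill: 8 + 1 alternates = 9.
Peremptories — Applicant: 8 + 1×1 + 3 = 12; Respondent: 8 + 1×1 = 9; total 21.
For-cause removals: 4.
Minimum venire: 9 + 21 + 4 = 34.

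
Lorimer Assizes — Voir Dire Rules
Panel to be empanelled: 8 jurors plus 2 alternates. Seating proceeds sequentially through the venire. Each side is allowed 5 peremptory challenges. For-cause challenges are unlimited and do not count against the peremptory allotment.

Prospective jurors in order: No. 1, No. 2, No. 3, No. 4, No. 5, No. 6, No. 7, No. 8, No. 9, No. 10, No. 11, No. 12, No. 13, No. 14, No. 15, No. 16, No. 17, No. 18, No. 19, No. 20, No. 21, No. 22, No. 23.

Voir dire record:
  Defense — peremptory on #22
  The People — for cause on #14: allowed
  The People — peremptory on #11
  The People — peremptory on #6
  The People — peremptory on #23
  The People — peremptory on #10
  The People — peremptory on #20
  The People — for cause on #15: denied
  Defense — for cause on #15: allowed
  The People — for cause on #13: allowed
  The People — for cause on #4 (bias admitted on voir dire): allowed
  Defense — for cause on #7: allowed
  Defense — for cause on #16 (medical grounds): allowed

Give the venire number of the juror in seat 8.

Removed: #4, #6, #7, #10, #11, #13, #14, #15, #16, #20, #22, #23.
Seating in order: seats 1–8 → #1, #2, #3, #5, #8, #9, #12, #17; alternates → #18, #19.
So seat 8 is #17.

17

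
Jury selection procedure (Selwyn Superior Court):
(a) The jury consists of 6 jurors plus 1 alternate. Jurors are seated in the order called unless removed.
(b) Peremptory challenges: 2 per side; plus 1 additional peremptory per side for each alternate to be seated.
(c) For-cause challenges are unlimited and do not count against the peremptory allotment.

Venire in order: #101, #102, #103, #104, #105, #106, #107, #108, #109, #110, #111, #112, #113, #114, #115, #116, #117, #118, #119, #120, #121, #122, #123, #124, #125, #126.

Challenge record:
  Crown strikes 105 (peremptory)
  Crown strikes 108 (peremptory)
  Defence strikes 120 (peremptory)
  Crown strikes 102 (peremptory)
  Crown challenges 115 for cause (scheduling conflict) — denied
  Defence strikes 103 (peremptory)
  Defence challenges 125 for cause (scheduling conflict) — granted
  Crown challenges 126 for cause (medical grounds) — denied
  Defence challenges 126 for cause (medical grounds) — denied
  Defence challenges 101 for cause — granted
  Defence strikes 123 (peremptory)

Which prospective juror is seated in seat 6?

111

Removed: #101, #102, #103, #105, #108, #120, #123, #125. (#115, #126 stay — for-cause denied.)
Filling seats in venire order through position 6: #104, #106, #107, #109, #110, #111.
So seat 6 is #111.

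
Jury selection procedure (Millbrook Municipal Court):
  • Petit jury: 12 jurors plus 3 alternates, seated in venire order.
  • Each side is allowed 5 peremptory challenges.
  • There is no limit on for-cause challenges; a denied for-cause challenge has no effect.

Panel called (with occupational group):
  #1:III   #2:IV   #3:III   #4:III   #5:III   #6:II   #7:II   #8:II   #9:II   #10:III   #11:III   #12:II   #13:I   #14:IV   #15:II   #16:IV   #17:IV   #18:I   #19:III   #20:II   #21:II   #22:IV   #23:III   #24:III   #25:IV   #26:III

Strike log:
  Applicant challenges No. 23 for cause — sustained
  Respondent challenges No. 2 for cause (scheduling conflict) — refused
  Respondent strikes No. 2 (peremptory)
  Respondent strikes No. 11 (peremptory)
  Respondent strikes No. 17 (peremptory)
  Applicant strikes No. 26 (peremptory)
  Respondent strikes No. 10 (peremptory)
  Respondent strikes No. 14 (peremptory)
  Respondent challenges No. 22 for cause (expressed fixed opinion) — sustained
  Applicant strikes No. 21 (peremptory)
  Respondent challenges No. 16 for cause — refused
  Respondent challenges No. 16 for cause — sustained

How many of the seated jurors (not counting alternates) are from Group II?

Removed: #2, #10, #11, #14, #16, #17, #21, #22, #23, #26.
Seated jurors 1–12: #1, #3, #4, #5, #6, #7, #8, #9, #12, #13, #15, #18 (alternates #19, #20, #24 not counted).
Of those, in Group II: #6, #7, #8, #9, #12, #15 → 6.

6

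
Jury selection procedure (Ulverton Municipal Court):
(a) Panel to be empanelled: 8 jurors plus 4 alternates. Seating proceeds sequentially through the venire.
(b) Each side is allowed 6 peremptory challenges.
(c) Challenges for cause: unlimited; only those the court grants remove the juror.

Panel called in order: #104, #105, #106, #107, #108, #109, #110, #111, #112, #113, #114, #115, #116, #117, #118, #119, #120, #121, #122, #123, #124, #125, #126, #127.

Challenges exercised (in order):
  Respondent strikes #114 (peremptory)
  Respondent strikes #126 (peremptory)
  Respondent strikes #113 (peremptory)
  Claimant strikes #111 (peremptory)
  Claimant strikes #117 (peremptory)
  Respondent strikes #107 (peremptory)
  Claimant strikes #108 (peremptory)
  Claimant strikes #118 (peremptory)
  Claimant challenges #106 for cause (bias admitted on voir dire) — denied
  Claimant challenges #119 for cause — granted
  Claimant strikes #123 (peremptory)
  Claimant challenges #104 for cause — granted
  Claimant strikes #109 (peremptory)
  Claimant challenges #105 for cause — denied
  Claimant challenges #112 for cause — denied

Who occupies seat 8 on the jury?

Removed: #104, #107, #108, #109, #111, #113, #114, #117, #118, #119, #123, #126. (#105, #106, #112 stay — for-cause denied.)
Seating in order: seats 1–8 → #105, #106, #110, #112, #115, #116, #120, #121; alternates → #122, #124, #125, #127.
So seat 8 is #121.

121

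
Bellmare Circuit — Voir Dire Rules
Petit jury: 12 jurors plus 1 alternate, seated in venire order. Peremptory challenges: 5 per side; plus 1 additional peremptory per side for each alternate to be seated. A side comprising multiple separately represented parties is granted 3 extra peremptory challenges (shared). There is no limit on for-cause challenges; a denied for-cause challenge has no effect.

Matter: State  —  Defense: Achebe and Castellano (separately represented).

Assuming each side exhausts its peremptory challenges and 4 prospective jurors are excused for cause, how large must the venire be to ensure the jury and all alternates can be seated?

Seats to fill: 12 + 1 alternates = 13.
Peremptories — State: 5 + 1×1 = 6; Defense: 5 + 1×1 + 3 = 9; total 15.
For-cause removals: 4.
Minimum venire: 13 + 15 + 4 = 32.

32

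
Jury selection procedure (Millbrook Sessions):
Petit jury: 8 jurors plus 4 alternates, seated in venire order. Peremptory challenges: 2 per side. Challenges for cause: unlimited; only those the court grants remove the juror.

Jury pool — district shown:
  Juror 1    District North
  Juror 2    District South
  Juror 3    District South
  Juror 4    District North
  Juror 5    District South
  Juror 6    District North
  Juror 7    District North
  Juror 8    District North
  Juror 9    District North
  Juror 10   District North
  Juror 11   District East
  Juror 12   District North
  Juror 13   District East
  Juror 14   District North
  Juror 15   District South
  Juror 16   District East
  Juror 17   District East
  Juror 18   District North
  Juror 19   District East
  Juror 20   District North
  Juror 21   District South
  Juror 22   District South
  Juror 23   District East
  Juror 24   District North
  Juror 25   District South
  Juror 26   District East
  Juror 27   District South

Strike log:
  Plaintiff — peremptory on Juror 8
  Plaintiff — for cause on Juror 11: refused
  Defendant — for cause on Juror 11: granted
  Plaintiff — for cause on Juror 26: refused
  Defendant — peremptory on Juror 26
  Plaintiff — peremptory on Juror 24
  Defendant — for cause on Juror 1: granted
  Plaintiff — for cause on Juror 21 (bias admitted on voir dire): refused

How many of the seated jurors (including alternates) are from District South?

Removed: #1, #8, #11, #24, #26.
Seated (12 incl. alternates): #2, #3, #4, #5, #6, #7, #9, #10, #12, #13, #14, #15.
Of those, in District South: #2, #3, #5, #15 → 4.

4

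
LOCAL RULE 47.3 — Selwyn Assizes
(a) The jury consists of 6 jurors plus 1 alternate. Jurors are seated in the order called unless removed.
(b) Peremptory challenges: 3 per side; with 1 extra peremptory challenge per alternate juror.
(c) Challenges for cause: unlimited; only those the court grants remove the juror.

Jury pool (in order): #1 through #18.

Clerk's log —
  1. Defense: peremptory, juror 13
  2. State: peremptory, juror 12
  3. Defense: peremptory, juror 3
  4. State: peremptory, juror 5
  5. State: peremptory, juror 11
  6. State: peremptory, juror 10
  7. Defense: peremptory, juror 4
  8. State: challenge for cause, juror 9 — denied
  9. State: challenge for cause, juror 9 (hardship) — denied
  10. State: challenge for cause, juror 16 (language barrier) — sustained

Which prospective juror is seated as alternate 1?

Removed: #3, #4, #5, #10, #11, #12, #13, #16. (#9 stays — for-cause denied.)
Seating in order: seats 1–6 → #1, #2, #6, #7, #8, #9; alternates → #14.
So alternate 1 is #14.

14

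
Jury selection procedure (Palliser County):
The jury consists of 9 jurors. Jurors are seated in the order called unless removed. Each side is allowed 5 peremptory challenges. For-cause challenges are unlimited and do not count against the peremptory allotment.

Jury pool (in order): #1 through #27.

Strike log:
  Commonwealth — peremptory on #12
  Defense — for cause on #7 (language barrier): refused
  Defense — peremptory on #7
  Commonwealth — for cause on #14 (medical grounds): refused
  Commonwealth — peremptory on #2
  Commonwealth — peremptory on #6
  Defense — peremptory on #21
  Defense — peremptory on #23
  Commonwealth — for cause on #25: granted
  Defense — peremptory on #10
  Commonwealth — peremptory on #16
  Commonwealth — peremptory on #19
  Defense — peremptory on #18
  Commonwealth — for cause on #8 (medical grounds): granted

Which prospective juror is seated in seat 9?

15

Removed: #2, #6, #7, #8, #10, #12, #16, #18, #19, #21, #23, #25. (#14 stays — for-cause denied.)
Seating in order: seats 1–9 → #1, #3, #4, #5, #9, #11, #13, #14, #15.
So seat 9 is #15.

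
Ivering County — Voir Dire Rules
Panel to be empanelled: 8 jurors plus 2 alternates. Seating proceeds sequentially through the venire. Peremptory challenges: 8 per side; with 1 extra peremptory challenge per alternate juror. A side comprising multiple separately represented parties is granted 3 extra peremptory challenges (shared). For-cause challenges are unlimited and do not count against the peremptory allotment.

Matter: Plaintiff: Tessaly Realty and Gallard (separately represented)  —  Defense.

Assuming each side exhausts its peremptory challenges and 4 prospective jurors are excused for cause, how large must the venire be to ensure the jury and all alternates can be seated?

37

Seats to fill: 8 + 2 alternates = 10.
Peremptories — Plaintiff: 8 + 1×2 + 3 = 13; Defense: 8 + 1×2 = 10; total 23.
For-cause removals: 4.
Minimum venire: 10 + 23 + 4 = 37.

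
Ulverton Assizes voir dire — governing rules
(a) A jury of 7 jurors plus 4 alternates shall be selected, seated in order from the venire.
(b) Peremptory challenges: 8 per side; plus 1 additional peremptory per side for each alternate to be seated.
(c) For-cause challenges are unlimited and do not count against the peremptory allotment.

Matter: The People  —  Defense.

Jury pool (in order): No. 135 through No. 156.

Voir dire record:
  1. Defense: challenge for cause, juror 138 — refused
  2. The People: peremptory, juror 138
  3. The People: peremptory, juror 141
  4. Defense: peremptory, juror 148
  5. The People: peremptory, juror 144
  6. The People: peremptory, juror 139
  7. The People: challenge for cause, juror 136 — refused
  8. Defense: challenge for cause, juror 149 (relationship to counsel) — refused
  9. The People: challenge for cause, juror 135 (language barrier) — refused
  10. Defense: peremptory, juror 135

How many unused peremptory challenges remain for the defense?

10

Defense allotment: 8 base + 1 × 4 alternates = 12.
Defense peremptories used: #148, #135 — 2 (for-cause on #138, #149 don't count).
Remaining: 12 − 2 = 10.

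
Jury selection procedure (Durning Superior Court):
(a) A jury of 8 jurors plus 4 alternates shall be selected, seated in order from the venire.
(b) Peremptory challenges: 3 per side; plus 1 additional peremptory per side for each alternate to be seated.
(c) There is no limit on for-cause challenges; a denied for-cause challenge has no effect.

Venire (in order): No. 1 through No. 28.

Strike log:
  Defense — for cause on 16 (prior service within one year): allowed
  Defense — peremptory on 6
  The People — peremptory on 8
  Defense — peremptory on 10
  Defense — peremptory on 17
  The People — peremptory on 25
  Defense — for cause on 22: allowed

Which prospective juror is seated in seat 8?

11

Removed: #6, #8, #10, #16, #17, #22, #25.
Seating in order: seats 1–8 → #1, #2, #3, #4, #5, #7, #9, #11; alternates → #12, #13, #14, #15.
So seat 8 is #11.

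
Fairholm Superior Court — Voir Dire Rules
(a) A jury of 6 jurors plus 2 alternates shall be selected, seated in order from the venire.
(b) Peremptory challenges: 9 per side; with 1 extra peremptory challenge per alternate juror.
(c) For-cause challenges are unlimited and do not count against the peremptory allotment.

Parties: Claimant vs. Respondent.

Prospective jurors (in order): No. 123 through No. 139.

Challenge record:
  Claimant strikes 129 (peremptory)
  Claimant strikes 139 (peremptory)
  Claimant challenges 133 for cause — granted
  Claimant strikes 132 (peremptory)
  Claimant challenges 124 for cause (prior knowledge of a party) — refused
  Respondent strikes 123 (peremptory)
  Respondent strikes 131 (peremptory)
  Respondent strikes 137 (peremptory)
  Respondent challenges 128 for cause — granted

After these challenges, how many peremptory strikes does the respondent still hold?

8

Respondent allotment: 9 base + 1 × 2 alternates = 11.
Respondent peremptories used: #123, #131, #137 — 3 (the for-cause on #128 doesn't count).
Remaining: 11 − 3 = 8.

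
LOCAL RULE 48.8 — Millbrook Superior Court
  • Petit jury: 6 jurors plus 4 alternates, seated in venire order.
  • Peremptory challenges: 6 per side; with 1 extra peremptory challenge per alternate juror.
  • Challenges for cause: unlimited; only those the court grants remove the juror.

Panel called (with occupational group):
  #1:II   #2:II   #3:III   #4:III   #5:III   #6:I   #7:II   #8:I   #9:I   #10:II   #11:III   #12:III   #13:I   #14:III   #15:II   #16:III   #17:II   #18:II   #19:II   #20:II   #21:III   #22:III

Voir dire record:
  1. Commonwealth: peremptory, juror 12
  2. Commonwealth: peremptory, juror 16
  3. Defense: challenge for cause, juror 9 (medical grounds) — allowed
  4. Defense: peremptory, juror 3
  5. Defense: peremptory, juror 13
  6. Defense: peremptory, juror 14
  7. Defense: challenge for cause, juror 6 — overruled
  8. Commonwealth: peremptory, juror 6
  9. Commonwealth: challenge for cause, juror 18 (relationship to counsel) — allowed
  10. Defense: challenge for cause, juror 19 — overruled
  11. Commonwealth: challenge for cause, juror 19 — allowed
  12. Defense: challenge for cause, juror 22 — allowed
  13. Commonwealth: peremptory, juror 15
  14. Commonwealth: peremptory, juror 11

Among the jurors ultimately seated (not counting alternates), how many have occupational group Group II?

Removed: #3, #6, #9, #11, #12, #13, #14, #15, #16, #18, #19, #22.
Seated jurors 1–6: #1, #2, #4, #5, #7, #8 (alternates #10, #17, #20, #21 not counted).
Of those, in Group II: #1, #2, #7 → 3.

3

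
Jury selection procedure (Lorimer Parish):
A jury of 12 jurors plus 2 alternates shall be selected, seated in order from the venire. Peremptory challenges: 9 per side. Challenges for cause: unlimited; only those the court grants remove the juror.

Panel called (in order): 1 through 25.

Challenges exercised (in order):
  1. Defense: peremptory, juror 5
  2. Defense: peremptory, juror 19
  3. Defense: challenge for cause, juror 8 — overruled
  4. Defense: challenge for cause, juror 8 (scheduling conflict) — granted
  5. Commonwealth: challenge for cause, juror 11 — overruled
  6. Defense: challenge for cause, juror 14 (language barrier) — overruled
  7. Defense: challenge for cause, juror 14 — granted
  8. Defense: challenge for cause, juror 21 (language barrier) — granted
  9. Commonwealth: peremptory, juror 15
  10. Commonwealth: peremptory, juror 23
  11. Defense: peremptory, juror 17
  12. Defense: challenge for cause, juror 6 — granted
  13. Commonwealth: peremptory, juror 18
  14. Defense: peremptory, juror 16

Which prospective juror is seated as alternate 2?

25

Removed: #5, #6, #8, #14, #15, #16, #17, #18, #19, #21, #23. (#11 stays — for-cause denied.)
Seating in order: seats 1–12 → #1, #2, #3, #4, #7, #9, #10, #11, #12, #13, #20, #22; alternates → #24, #25.
So alternate 2 is #25.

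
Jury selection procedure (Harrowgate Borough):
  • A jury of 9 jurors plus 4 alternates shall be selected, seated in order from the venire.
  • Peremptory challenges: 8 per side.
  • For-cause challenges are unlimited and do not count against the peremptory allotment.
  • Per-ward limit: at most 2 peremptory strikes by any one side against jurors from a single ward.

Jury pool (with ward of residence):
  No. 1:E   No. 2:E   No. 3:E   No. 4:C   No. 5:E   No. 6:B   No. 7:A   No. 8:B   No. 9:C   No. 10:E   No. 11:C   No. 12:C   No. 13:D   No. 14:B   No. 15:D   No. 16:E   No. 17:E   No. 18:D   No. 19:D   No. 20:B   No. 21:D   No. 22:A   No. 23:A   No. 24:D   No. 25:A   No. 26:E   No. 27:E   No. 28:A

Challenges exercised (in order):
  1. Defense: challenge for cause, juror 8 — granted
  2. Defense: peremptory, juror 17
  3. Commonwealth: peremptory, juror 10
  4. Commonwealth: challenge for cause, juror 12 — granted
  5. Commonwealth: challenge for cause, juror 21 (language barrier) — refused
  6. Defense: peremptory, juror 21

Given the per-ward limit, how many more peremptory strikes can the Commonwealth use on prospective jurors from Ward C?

Commonwealth peremptories so far: #10 — 1 of 8 used, 7 left overall.
Against Ward C: none yet — per-ward cap 2 leaves 2.
Binding limit: min(7, 2) = 2.

2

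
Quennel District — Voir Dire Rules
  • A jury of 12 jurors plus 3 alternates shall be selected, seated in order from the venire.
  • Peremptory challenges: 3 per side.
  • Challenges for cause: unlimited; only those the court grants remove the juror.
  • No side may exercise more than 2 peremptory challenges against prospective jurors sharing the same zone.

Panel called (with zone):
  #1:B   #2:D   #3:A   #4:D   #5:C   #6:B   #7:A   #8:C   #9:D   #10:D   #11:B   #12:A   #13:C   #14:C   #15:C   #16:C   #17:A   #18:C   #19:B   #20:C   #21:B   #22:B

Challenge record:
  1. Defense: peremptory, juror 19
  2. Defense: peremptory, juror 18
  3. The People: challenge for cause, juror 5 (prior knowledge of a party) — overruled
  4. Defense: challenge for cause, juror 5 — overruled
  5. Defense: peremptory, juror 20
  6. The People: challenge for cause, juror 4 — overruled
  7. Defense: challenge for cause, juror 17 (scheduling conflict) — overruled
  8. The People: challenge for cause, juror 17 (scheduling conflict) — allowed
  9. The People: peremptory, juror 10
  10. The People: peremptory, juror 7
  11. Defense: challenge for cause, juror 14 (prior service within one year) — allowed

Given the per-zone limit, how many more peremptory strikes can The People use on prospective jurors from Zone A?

The People peremptories so far: #10, #7 — 2 of 3 used, 1 left overall.
Against Zone A: #7 — 1 used; per-zone cap 2 leaves 1.
Binding limit: min(1, 1) = 1.

1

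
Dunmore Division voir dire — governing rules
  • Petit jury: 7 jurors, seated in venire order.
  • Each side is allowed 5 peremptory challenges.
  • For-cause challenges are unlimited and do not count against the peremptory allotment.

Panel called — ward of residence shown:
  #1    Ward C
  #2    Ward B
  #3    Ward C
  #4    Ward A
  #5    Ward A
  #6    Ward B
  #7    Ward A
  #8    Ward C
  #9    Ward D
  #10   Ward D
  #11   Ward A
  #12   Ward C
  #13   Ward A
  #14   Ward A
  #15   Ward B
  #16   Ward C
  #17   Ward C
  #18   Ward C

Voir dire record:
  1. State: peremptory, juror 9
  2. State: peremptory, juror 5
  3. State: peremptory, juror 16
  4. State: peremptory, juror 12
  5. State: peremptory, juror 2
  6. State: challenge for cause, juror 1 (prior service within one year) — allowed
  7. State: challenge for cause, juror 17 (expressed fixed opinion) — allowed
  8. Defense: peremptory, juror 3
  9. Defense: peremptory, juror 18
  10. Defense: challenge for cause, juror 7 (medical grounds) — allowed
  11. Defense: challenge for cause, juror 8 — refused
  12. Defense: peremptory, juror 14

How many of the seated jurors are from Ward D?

1

Removed: #1, #2, #3, #5, #7, #9, #12, #14, #16, #17, #18.
Seated jurors 1–7: #4, #6, #8, #10, #11, #13, #15.
Of those, in Ward D: #10 → 1.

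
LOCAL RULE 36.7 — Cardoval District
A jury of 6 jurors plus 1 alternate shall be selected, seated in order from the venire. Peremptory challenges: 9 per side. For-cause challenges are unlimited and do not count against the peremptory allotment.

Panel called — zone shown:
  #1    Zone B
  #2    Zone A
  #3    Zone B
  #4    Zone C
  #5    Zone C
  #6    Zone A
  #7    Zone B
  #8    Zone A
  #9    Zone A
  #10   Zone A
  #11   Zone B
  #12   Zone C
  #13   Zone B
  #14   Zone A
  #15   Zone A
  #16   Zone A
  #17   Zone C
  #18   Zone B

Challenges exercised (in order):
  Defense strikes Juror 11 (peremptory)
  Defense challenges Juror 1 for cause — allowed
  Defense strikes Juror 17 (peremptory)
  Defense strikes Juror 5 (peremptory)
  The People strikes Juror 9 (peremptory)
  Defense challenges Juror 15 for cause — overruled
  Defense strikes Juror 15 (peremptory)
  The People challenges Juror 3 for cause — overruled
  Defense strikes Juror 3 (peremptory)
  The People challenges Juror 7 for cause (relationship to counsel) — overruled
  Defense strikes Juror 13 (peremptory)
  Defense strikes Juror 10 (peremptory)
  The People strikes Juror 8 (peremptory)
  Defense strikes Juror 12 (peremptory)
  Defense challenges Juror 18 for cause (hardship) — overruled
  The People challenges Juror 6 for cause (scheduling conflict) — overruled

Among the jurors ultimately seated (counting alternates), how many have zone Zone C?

Removed: #1, #3, #5, #8, #9, #10, #11, #12, #13, #15, #17.
Seated (7 incl. alternates): #2, #4, #6, #7, #14, #16, #18.
Of those, in Zone C: #4 → 1.

1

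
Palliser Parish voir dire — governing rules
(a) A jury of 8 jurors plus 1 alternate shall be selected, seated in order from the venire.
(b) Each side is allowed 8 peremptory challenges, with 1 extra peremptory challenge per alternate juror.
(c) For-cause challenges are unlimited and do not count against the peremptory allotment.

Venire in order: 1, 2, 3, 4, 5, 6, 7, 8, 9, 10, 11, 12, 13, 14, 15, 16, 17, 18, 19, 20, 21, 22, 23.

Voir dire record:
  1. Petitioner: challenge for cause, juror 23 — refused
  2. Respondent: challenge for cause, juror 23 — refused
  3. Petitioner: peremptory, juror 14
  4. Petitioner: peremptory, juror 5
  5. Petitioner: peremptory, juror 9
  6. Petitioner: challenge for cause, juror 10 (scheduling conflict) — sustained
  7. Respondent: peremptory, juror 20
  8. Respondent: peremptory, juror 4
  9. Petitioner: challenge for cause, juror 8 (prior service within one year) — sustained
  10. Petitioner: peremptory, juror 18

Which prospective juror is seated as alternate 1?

Removed: #4, #5, #8, #9, #10, #14, #18, #20. (#23 stays — for-cause denied.)
Filling seats in venire order through position 9: #1, #2, #3, #6, #7, #11, #12, #13, #15.
So alternate 1 is #15.

15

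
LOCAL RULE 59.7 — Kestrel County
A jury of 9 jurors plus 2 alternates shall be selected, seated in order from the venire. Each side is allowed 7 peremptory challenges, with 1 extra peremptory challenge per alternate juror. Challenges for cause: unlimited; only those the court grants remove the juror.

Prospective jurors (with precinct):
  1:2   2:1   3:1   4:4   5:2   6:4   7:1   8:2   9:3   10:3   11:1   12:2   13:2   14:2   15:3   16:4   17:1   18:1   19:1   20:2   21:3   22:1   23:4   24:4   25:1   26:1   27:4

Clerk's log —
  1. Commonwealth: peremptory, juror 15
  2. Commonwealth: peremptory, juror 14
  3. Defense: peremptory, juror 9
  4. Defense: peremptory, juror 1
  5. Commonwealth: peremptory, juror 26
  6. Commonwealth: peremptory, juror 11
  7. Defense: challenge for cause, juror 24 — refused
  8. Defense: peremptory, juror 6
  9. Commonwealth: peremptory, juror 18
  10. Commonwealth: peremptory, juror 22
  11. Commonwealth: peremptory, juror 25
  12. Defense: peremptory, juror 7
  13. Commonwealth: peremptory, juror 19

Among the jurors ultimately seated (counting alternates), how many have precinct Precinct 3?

1

Removed: #1, #6, #7, #9, #11, #14, #15, #18, #19, #22, #25, #26.
Seated (11 incl. alternates): #2, #3, #4, #5, #8, #10, #12, #13, #16, #17, #20.
Of those, in Precinct 3: #10 → 1.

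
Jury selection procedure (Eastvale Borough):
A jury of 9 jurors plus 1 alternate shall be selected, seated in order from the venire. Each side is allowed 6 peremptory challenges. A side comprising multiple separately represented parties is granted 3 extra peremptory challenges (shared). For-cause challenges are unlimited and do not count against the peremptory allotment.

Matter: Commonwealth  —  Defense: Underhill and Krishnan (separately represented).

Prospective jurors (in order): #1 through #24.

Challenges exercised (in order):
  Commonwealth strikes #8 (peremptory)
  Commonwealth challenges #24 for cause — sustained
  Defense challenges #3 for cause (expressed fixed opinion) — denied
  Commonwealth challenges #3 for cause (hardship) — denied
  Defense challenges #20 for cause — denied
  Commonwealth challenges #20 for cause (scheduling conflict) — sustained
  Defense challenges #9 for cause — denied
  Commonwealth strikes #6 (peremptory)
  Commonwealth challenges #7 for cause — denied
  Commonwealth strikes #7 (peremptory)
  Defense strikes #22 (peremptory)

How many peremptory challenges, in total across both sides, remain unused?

Commonwealth allotment: 6. Defense allotment: 6 base + 3 multi-party = 9.
Commonwealth peremptories used: #8, #6, #7 — 3 (for-cause on #24, #3, #20, #7 don't count).
Defense peremptories used: #22 — 1 (for-cause on #3, #20, #9 don't count).
Remaining: (6 − 3) + (9 − 1) = 11.

11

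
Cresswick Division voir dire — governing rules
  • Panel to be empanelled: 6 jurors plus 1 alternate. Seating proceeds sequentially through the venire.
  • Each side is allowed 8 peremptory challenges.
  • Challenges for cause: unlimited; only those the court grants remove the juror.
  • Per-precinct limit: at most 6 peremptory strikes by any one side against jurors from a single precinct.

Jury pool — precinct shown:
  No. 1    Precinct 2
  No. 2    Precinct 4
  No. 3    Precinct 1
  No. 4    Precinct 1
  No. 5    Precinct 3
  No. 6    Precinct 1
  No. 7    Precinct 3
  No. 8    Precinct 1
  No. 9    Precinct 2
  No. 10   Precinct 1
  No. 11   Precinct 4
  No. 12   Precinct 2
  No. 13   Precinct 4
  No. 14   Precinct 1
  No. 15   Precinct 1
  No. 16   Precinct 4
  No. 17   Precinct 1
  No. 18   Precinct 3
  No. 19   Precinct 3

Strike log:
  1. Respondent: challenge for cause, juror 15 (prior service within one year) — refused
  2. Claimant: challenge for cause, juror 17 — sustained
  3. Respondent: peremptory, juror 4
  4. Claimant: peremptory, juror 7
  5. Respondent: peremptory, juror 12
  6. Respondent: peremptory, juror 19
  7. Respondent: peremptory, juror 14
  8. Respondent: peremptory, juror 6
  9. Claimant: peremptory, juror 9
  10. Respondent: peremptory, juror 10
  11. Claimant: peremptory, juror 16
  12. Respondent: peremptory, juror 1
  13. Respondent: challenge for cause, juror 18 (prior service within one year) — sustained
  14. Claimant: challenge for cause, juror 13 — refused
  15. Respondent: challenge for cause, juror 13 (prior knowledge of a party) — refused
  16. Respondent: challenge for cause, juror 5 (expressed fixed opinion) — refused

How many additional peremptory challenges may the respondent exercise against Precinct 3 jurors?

1

Respondent peremptories so far: #4, #12, #19, #14, #6, #10, #1 — 7 of 8 used, 1 left overall.
Against Precinct 3: #19 — 1 used; per-precinct cap 6 leaves 5.
Binding limit: min(1, 5) = 1.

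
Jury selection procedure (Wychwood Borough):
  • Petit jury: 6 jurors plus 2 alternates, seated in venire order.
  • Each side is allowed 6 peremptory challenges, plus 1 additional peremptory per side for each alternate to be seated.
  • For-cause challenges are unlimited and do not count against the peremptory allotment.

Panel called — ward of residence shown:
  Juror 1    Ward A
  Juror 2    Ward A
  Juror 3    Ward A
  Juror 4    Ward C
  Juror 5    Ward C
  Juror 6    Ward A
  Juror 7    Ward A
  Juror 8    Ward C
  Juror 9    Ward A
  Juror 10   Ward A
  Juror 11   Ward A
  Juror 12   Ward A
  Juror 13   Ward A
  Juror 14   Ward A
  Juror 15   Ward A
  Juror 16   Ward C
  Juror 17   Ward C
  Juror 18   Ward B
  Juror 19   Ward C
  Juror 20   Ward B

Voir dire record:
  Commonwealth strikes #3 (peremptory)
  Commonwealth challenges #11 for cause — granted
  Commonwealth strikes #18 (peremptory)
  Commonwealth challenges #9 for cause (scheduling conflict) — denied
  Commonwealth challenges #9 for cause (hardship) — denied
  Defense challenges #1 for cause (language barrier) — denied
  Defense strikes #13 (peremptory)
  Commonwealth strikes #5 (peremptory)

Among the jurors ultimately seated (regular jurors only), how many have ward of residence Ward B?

0

Removed: #3, #5, #11, #13, #18.
Seated jurors 1–6: #1, #2, #4, #6, #7, #8 (alternates #9, #10 not counted).
None of those are in Ward B → 0.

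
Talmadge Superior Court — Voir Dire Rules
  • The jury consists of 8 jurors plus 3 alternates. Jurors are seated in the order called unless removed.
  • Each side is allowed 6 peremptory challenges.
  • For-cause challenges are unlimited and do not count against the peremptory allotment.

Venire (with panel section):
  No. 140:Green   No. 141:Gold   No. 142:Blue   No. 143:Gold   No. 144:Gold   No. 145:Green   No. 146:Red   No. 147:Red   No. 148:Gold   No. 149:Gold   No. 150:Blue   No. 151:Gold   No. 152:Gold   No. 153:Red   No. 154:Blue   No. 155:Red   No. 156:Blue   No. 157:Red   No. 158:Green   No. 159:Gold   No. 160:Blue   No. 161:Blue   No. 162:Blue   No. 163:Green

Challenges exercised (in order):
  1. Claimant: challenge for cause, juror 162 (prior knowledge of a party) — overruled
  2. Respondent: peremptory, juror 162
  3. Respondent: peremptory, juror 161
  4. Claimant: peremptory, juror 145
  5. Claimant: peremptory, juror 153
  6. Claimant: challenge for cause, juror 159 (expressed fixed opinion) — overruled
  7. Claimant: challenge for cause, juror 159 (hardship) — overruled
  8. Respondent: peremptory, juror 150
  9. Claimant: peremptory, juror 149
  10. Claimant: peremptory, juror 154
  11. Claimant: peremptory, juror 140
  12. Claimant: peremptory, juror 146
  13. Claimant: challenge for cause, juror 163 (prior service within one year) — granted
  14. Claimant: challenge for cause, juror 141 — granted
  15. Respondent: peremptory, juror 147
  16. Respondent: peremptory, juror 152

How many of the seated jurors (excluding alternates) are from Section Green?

Removed: #140, #141, #145, #146, #147, #149, #150, #152, #153, #154, #161, #162, #163.
Seated jurors 1–8: #142, #143, #144, #148, #151, #155, #156, #157 (alternates #158, #159, #160 not counted).
None of those are in Section Green → 0.

0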